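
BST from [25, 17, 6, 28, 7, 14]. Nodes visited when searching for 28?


BST root = 25
Search for 28: compare at each node
Path: [25, 28]


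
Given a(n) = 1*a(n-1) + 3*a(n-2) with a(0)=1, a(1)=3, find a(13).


Build bottom-up:
...a(11)=11526, a(12)=26529, a(13)=1*26529+3*11526=61107


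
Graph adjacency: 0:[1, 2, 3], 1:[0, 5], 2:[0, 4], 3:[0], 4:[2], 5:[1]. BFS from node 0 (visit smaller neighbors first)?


BFS queue: start with [0]
Visit order: [0, 1, 2, 3, 5, 4]


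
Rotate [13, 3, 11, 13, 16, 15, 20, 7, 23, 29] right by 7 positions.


Right rotate by 7: [13, 16, 15, 20, 7, 23, 29, 13, 3, 11]


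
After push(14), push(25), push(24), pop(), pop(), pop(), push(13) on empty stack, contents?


push(14) -> [14]
push(25) -> [14, 25]
push(24) -> [14, 25, 24]
pop() returns 24 -> [14, 25]
pop() returns 25 -> [14]
pop() returns 14 -> []
push(13) -> [13]
Final stack (bottom to top): [13]


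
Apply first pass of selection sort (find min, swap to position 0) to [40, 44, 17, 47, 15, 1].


After one pass: [1, 44, 17, 47, 15, 40]


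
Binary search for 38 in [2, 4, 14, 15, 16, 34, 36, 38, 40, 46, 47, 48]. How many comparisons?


Search for 38:
[0,11] mid=5 arr[5]=34
[6,11] mid=8 arr[8]=40
[6,7] mid=6 arr[6]=36
[7,7] mid=7 arr[7]=38
Total: 4 comparisons


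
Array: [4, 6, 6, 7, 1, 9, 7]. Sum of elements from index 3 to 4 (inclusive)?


Prefix sums: [0, 4, 10, 16, 23, 24, 33, 40]
Sum[3..4] = prefix[5] - prefix[3] = 24 - 16 = 8


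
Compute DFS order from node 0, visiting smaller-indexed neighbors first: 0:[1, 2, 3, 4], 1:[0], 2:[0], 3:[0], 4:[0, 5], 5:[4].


DFS stack-based: start with [0]
Visit order: [0, 1, 2, 3, 4, 5]


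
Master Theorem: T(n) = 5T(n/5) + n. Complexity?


a=5, b=5, c=1. log_5(5)=1 = c=1. Case 2: O(n^c log n) = O(n log n)
Complexity: O(n log n)


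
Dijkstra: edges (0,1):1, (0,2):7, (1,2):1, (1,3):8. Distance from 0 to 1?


Dijkstra from 0:
Distances: {0: 0, 1: 1, 2: 2, 3: 9}
Shortest distance to 1 = 1, path = [0, 1]


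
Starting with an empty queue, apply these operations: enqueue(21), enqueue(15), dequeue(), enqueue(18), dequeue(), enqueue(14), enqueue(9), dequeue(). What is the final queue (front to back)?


enqueue(21) -> [21]
enqueue(15) -> [21, 15]
dequeue() returns 21 -> [15]
enqueue(18) -> [15, 18]
dequeue() returns 15 -> [18]
enqueue(14) -> [18, 14]
enqueue(9) -> [18, 14, 9]
dequeue() returns 18 -> [14, 9]
Final queue (front to back): [14, 9]


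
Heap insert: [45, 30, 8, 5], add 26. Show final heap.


Append 26: [45, 30, 8, 5, 26]
Bubble up: no swaps needed
Result: [45, 30, 8, 5, 26]


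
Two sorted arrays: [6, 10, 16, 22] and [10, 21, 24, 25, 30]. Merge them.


Compare heads, take smaller each step.
Merged: [6, 10, 10, 16, 21, 22, 24, 25, 30]


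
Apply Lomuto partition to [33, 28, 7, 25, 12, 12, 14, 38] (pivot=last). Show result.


Elements <= 38 go left of pivot.
Result: [33, 28, 7, 25, 12, 12, 14, 38], pivot at index 7


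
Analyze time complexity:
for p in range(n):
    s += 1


Per nesting level: O(n) = O(n)
Complexity: O(n)


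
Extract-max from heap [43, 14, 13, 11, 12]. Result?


Max = 43
Replace root with last, heapify down
Resulting heap: [14, 12, 13, 11]


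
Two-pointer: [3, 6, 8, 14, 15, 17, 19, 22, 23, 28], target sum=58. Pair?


Two pointers: lo=0, hi=9
No pair sums to 58


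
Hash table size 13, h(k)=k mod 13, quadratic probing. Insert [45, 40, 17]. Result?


Insertions: 45->slot 6; 40->slot 1; 17->slot 4
Table: [None, 40, None, None, 17, None, 45, None, None, None, None, None, None]


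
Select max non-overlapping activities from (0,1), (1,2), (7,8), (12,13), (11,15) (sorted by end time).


Greedy: pick earliest-ending, then skip overlaps.
Selected (4 activities): [(0, 1), (1, 2), (7, 8), (12, 13)]


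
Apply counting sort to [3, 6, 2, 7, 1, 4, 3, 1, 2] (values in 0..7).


Count array: [0, 2, 2, 2, 1, 0, 1, 1]
Reconstruct: [1, 1, 2, 2, 3, 3, 4, 6, 7]


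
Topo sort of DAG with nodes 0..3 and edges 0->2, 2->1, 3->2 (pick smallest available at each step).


Kahn's algorithm, process smallest node first
Order: [0, 3, 2, 1]


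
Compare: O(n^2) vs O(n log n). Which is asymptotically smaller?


linearithmic grows slower than quadratic
O(n log n) is asymptotically smaller; O(n^2) grows faster


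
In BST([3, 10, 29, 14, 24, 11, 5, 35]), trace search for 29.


BST root = 3
Search for 29: compare at each node
Path: [3, 10, 29]


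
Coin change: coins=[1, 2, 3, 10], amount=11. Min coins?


dp[0]=0; dp[i]=1+min(dp[i-c] for c in coins)
...dp[6]=2, dp[7]=3, dp[8]=3, dp[9]=3, dp[10]=1, dp[11]=2
Minimum coins for 11 = 2


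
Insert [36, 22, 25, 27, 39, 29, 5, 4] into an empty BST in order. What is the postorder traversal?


Root = 36; build tree by BST insertion.
Postorder traversal: [4, 5, 29, 27, 25, 22, 39, 36]


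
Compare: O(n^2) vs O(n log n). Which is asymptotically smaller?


linearithmic grows slower than quadratic
O(n log n) is asymptotically smaller; O(n^2) grows faster


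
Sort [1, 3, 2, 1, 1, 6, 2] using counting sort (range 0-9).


Count array: [0, 3, 2, 1, 0, 0, 1, 0, 0, 0]
Reconstruct: [1, 1, 1, 2, 2, 3, 6]


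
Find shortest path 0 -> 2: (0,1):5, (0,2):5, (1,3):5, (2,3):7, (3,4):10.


Dijkstra from 0:
Distances: {0: 0, 1: 5, 2: 5, 3: 10, 4: 20}
Shortest distance to 2 = 5, path = [0, 2]


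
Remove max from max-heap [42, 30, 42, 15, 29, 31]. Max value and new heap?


Max = 42
Replace root with last, heapify down
Resulting heap: [42, 30, 31, 15, 29]


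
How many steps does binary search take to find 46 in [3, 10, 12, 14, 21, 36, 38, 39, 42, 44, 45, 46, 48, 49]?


Search for 46:
[0,13] mid=6 arr[6]=38
[7,13] mid=10 arr[10]=45
[11,13] mid=12 arr[12]=48
[11,11] mid=11 arr[11]=46
Total: 4 comparisons


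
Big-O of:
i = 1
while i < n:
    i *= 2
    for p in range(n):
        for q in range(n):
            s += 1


Per nesting level: O(log n) * O(n) * O(n) = O(n^2 log n)
Complexity: O(n^2 log n)


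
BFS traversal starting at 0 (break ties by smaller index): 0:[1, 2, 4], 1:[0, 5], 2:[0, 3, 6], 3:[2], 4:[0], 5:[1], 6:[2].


BFS queue: start with [0]
Visit order: [0, 1, 2, 4, 5, 3, 6]


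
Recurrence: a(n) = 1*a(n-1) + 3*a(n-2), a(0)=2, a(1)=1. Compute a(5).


Build bottom-up:
...a(3)=10, a(4)=31, a(5)=1*31+3*10=61


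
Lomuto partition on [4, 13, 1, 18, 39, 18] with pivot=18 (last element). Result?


Elements <= 18 go left of pivot.
Result: [4, 13, 1, 18, 18, 39], pivot at index 4


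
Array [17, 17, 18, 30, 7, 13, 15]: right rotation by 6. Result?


Right rotate by 6: [17, 18, 30, 7, 13, 15, 17]


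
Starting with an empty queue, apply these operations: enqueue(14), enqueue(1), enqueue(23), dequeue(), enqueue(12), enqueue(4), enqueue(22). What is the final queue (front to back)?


enqueue(14) -> [14]
enqueue(1) -> [14, 1]
enqueue(23) -> [14, 1, 23]
dequeue() returns 14 -> [1, 23]
enqueue(12) -> [1, 23, 12]
enqueue(4) -> [1, 23, 12, 4]
enqueue(22) -> [1, 23, 12, 4, 22]
Final queue (front to back): [1, 23, 12, 4, 22]


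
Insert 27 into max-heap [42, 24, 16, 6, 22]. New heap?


Append 27: [42, 24, 16, 6, 22, 27]
Bubble up: swap idx 5(27) with idx 2(16)
Result: [42, 24, 27, 6, 22, 16]


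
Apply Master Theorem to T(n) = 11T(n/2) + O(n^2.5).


a=11, b=2, c=2.5. log_2(11)=3.459 > c=2.5. Case 1: O(n^log_b(a)) = O(n^3.459)
Complexity: O(n^3.459)


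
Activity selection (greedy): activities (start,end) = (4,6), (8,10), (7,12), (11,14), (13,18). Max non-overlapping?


Greedy: pick earliest-ending, then skip overlaps.
Selected (3 activities): [(4, 6), (8, 10), (11, 14)]


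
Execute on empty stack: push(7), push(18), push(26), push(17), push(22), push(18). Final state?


push(7) -> [7]
push(18) -> [7, 18]
push(26) -> [7, 18, 26]
push(17) -> [7, 18, 26, 17]
push(22) -> [7, 18, 26, 17, 22]
push(18) -> [7, 18, 26, 17, 22, 18]
Final stack (bottom to top): [7, 18, 26, 17, 22, 18]


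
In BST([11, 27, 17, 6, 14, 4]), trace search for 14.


BST root = 11
Search for 14: compare at each node
Path: [11, 27, 17, 14]


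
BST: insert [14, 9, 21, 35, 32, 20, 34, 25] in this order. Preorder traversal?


Root = 14; build tree by BST insertion.
Preorder traversal: [14, 9, 21, 20, 35, 32, 25, 34]


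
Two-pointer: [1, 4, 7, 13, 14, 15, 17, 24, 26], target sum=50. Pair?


Two pointers: lo=0, hi=8
Found pair: (24, 26) summing to 50


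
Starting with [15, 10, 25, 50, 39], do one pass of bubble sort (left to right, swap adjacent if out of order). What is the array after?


After one pass: [10, 15, 25, 39, 50]


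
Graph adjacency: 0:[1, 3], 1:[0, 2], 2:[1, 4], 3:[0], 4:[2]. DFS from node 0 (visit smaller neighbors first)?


DFS stack-based: start with [0]
Visit order: [0, 1, 2, 4, 3]


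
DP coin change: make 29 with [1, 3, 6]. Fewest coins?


dp[0]=0; dp[i]=1+min(dp[i-c] for c in coins)
...dp[24]=4, dp[25]=5, dp[26]=6, dp[27]=5, dp[28]=6, dp[29]=7
Minimum coins for 29 = 7


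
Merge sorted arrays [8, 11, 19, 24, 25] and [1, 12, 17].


Compare heads, take smaller each step.
Merged: [1, 8, 11, 12, 17, 19, 24, 25]


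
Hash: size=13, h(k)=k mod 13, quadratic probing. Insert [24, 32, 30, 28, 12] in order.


Insertions: 24->slot 11; 32->slot 6; 30->slot 4; 28->slot 2; 12->slot 12
Table: [None, None, 28, None, 30, None, 32, None, None, None, None, 24, 12]


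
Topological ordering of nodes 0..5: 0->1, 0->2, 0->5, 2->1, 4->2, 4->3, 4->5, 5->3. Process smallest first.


Kahn's algorithm, process smallest node first
Order: [0, 4, 2, 1, 5, 3]


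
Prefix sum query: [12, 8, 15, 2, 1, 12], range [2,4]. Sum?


Prefix sums: [0, 12, 20, 35, 37, 38, 50]
Sum[2..4] = prefix[5] - prefix[2] = 38 - 20 = 18


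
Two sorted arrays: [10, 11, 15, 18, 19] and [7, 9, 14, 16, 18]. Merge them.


Compare heads, take smaller each step.
Merged: [7, 9, 10, 11, 14, 15, 16, 18, 18, 19]


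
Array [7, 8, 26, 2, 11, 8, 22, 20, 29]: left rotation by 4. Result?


Left rotate by 4: [11, 8, 22, 20, 29, 7, 8, 26, 2]


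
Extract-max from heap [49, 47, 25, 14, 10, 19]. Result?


Max = 49
Replace root with last, heapify down
Resulting heap: [47, 19, 25, 14, 10]


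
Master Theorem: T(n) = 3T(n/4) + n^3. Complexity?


a=3, b=4, c=3. log_4(3)=0.792 < c=3. Case 3: O(n^c) = O(n^3)
Complexity: O(n^3)


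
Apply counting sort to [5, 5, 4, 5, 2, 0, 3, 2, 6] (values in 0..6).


Count array: [1, 0, 2, 1, 1, 3, 1]
Reconstruct: [0, 2, 2, 3, 4, 5, 5, 5, 6]


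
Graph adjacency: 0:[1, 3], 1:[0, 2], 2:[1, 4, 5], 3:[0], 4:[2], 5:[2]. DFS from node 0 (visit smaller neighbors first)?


DFS stack-based: start with [0]
Visit order: [0, 1, 2, 4, 5, 3]


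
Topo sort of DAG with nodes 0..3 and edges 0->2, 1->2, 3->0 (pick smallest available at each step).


Kahn's algorithm, process smallest node first
Order: [1, 3, 0, 2]


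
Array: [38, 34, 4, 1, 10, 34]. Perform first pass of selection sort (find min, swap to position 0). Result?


After one pass: [1, 34, 4, 38, 10, 34]


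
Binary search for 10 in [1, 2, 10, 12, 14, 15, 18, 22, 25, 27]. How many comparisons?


Search for 10:
[0,9] mid=4 arr[4]=14
[0,3] mid=1 arr[1]=2
[2,3] mid=2 arr[2]=10
Total: 3 comparisons


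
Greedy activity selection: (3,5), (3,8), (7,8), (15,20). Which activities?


Greedy: pick earliest-ending, then skip overlaps.
Selected (3 activities): [(3, 5), (7, 8), (15, 20)]


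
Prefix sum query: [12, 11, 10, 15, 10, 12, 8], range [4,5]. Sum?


Prefix sums: [0, 12, 23, 33, 48, 58, 70, 78]
Sum[4..5] = prefix[6] - prefix[4] = 70 - 48 = 22


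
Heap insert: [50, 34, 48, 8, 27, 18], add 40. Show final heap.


Append 40: [50, 34, 48, 8, 27, 18, 40]
Bubble up: no swaps needed
Result: [50, 34, 48, 8, 27, 18, 40]


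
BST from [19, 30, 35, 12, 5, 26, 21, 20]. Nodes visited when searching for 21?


BST root = 19
Search for 21: compare at each node
Path: [19, 30, 26, 21]


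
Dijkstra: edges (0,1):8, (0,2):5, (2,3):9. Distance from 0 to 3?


Dijkstra from 0:
Distances: {0: 0, 1: 8, 2: 5, 3: 14}
Shortest distance to 3 = 14, path = [0, 2, 3]


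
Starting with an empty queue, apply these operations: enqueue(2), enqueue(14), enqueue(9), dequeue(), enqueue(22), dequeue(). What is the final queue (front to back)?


enqueue(2) -> [2]
enqueue(14) -> [2, 14]
enqueue(9) -> [2, 14, 9]
dequeue() returns 2 -> [14, 9]
enqueue(22) -> [14, 9, 22]
dequeue() returns 14 -> [9, 22]
Final queue (front to back): [9, 22]


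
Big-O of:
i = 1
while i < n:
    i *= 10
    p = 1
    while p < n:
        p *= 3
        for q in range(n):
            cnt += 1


Per nesting level: O(log n) * O(log n) * O(n) = O(n (log n)^2)
Complexity: O(n (log n)^2)


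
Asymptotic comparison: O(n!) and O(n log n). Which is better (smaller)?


linearithmic grows slower than factorial
O(n log n) is asymptotically smaller; O(n!) grows faster


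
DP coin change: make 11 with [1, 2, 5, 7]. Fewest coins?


dp[0]=0; dp[i]=1+min(dp[i-c] for c in coins)
...dp[6]=2, dp[7]=1, dp[8]=2, dp[9]=2, dp[10]=2, dp[11]=3
Minimum coins for 11 = 3


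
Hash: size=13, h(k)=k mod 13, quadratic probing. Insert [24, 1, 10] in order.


Insertions: 24->slot 11; 1->slot 1; 10->slot 10
Table: [None, 1, None, None, None, None, None, None, None, None, 10, 24, None]


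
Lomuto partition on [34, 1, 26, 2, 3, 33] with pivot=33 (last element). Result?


Elements <= 33 go left of pivot.
Result: [1, 26, 2, 3, 33, 34], pivot at index 4


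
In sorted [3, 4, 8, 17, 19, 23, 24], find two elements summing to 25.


Two pointers: lo=0, hi=6
Found pair: (8, 17) summing to 25


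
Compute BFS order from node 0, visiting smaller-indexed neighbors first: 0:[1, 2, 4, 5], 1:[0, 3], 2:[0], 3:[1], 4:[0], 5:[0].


BFS queue: start with [0]
Visit order: [0, 1, 2, 4, 5, 3]


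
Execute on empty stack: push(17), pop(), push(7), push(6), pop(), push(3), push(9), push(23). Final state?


push(17) -> [17]
pop() returns 17 -> []
push(7) -> [7]
push(6) -> [7, 6]
pop() returns 6 -> [7]
push(3) -> [7, 3]
push(9) -> [7, 3, 9]
push(23) -> [7, 3, 9, 23]
Final stack (bottom to top): [7, 3, 9, 23]


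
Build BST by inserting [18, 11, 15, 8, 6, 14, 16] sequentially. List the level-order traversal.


Root = 18; build tree by BST insertion.
Level-Order traversal: [18, 11, 8, 15, 6, 14, 16]


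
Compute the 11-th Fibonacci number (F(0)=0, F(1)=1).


F(n)=F(n-1)+F(n-2)
...F(9)=34, F(10)=55, F(11)=89


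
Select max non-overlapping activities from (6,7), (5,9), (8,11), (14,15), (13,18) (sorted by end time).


Greedy: pick earliest-ending, then skip overlaps.
Selected (3 activities): [(6, 7), (8, 11), (14, 15)]


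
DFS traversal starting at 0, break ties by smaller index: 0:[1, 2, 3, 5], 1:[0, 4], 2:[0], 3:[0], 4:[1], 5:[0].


DFS stack-based: start with [0]
Visit order: [0, 1, 4, 2, 3, 5]


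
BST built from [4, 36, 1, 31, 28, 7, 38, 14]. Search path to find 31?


BST root = 4
Search for 31: compare at each node
Path: [4, 36, 31]


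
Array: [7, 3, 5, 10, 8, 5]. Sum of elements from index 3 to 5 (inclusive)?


Prefix sums: [0, 7, 10, 15, 25, 33, 38]
Sum[3..5] = prefix[6] - prefix[3] = 38 - 15 = 23


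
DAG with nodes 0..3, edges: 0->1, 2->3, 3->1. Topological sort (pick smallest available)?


Kahn's algorithm, process smallest node first
Order: [0, 2, 3, 1]


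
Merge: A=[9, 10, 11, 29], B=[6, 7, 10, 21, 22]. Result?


Compare heads, take smaller each step.
Merged: [6, 7, 9, 10, 10, 11, 21, 22, 29]


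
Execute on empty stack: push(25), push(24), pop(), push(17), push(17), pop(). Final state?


push(25) -> [25]
push(24) -> [25, 24]
pop() returns 24 -> [25]
push(17) -> [25, 17]
push(17) -> [25, 17, 17]
pop() returns 17 -> [25, 17]
Final stack (bottom to top): [25, 17]


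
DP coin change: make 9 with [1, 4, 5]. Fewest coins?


dp[0]=0; dp[i]=1+min(dp[i-c] for c in coins)
...dp[4]=1, dp[5]=1, dp[6]=2, dp[7]=3, dp[8]=2, dp[9]=2
Minimum coins for 9 = 2


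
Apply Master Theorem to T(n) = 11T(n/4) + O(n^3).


a=11, b=4, c=3. log_4(11)=1.730 < c=3. Case 3: O(n^c) = O(n^3)
Complexity: O(n^3)


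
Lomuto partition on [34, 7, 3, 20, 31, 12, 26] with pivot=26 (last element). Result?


Elements <= 26 go left of pivot.
Result: [7, 3, 20, 12, 26, 34, 31], pivot at index 4


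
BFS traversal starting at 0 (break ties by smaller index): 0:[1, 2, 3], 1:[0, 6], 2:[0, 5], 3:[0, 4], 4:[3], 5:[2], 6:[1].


BFS queue: start with [0]
Visit order: [0, 1, 2, 3, 6, 5, 4]


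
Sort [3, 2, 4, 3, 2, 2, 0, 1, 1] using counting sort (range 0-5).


Count array: [1, 2, 3, 2, 1, 0]
Reconstruct: [0, 1, 1, 2, 2, 2, 3, 3, 4]


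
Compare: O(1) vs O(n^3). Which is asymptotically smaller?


constant grows slower than cubic
O(1) is asymptotically smaller; O(n^3) grows faster


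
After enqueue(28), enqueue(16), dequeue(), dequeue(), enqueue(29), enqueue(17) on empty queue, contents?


enqueue(28) -> [28]
enqueue(16) -> [28, 16]
dequeue() returns 28 -> [16]
dequeue() returns 16 -> []
enqueue(29) -> [29]
enqueue(17) -> [29, 17]
Final queue (front to back): [29, 17]


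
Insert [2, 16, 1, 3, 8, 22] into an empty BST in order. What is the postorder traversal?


Root = 2; build tree by BST insertion.
Postorder traversal: [1, 8, 3, 22, 16, 2]


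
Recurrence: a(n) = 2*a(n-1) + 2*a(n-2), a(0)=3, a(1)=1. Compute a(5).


Build bottom-up:
...a(3)=18, a(4)=52, a(5)=2*52+2*18=140


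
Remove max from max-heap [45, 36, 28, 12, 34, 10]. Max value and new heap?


Max = 45
Replace root with last, heapify down
Resulting heap: [36, 34, 28, 12, 10]


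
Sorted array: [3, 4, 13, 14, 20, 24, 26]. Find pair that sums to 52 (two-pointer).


Two pointers: lo=0, hi=6
No pair sums to 52


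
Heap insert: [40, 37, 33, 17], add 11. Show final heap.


Append 11: [40, 37, 33, 17, 11]
Bubble up: no swaps needed
Result: [40, 37, 33, 17, 11]


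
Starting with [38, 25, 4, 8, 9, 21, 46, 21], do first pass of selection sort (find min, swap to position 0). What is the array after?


After one pass: [4, 25, 38, 8, 9, 21, 46, 21]


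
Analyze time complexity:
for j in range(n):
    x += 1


Per nesting level: O(n) = O(n)
Complexity: O(n)


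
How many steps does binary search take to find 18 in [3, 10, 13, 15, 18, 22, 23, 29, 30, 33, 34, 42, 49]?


Search for 18:
[0,12] mid=6 arr[6]=23
[0,5] mid=2 arr[2]=13
[3,5] mid=4 arr[4]=18
Total: 3 comparisons


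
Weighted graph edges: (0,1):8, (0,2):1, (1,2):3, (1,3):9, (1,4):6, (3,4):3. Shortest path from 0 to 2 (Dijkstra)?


Dijkstra from 0:
Distances: {0: 0, 1: 4, 2: 1, 3: 13, 4: 10}
Shortest distance to 2 = 1, path = [0, 2]


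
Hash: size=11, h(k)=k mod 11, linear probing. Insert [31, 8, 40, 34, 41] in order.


Insertions: 31->slot 9; 8->slot 8; 40->slot 7; 34->slot 1; 41->slot 10
Table: [None, 34, None, None, None, None, None, 40, 8, 31, 41]


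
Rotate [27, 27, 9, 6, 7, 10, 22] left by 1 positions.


Left rotate by 1: [27, 9, 6, 7, 10, 22, 27]


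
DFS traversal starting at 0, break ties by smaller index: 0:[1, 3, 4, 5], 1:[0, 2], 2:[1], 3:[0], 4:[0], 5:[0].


DFS stack-based: start with [0]
Visit order: [0, 1, 2, 3, 4, 5]


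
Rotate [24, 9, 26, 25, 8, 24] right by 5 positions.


Right rotate by 5: [9, 26, 25, 8, 24, 24]


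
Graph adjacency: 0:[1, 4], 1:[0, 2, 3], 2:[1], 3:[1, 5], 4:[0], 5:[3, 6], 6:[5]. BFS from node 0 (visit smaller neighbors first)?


BFS queue: start with [0]
Visit order: [0, 1, 4, 2, 3, 5, 6]


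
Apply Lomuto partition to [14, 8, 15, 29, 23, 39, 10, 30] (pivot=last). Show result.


Elements <= 30 go left of pivot.
Result: [14, 8, 15, 29, 23, 10, 30, 39], pivot at index 6


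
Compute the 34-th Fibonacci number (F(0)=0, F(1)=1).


F(n)=F(n-1)+F(n-2)
...F(32)=2178309, F(33)=3524578, F(34)=5702887


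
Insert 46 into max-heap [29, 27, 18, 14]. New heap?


Append 46: [29, 27, 18, 14, 46]
Bubble up: swap idx 4(46) with idx 1(27); swap idx 1(46) with idx 0(29)
Result: [46, 29, 18, 14, 27]


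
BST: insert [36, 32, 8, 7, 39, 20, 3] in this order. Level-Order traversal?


Root = 36; build tree by BST insertion.
Level-Order traversal: [36, 32, 39, 8, 7, 20, 3]


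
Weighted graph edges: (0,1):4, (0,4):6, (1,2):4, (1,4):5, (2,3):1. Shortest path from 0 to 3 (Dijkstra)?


Dijkstra from 0:
Distances: {0: 0, 1: 4, 2: 8, 3: 9, 4: 6}
Shortest distance to 3 = 9, path = [0, 1, 2, 3]


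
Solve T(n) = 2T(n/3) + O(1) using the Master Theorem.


a=2, b=3, c=0. log_3(2)=0.631 > c=0. Case 1: O(n^log_b(a)) = O(n^0.631)
Complexity: O(n^0.631)


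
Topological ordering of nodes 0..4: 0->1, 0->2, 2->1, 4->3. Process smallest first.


Kahn's algorithm, process smallest node first
Order: [0, 2, 1, 4, 3]


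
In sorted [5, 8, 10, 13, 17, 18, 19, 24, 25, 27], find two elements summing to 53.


Two pointers: lo=0, hi=9
No pair sums to 53


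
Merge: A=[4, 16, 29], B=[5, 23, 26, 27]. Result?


Compare heads, take smaller each step.
Merged: [4, 5, 16, 23, 26, 27, 29]


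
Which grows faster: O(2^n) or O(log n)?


logarithmic grows slower than exponential
O(log n) is asymptotically smaller; O(2^n) grows faster


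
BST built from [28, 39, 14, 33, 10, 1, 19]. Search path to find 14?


BST root = 28
Search for 14: compare at each node
Path: [28, 14]


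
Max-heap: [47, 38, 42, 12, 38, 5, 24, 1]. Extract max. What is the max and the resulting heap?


Max = 47
Replace root with last, heapify down
Resulting heap: [42, 38, 24, 12, 38, 5, 1]


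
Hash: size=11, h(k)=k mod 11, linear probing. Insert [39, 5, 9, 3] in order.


Insertions: 39->slot 6; 5->slot 5; 9->slot 9; 3->slot 3
Table: [None, None, None, 3, None, 5, 39, None, None, 9, None]


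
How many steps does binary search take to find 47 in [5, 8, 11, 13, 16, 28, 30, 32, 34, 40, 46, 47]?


Search for 47:
[0,11] mid=5 arr[5]=28
[6,11] mid=8 arr[8]=34
[9,11] mid=10 arr[10]=46
[11,11] mid=11 arr[11]=47
Total: 4 comparisons


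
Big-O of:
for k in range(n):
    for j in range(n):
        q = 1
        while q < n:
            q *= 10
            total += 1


Per nesting level: O(n) * O(n) * O(log n) = O(n^2 log n)
Complexity: O(n^2 log n)


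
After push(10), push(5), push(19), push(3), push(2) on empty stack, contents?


push(10) -> [10]
push(5) -> [10, 5]
push(19) -> [10, 5, 19]
push(3) -> [10, 5, 19, 3]
push(2) -> [10, 5, 19, 3, 2]
Final stack (bottom to top): [10, 5, 19, 3, 2]


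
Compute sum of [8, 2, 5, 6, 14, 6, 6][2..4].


Prefix sums: [0, 8, 10, 15, 21, 35, 41, 47]
Sum[2..4] = prefix[5] - prefix[2] = 35 - 10 = 25


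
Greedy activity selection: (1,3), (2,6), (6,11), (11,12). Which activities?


Greedy: pick earliest-ending, then skip overlaps.
Selected (3 activities): [(1, 3), (6, 11), (11, 12)]


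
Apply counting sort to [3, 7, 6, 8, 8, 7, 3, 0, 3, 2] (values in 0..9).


Count array: [1, 0, 1, 3, 0, 0, 1, 2, 2, 0]
Reconstruct: [0, 2, 3, 3, 3, 6, 7, 7, 8, 8]


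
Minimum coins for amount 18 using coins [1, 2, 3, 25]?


dp[0]=0; dp[i]=1+min(dp[i-c] for c in coins)
...dp[13]=5, dp[14]=5, dp[15]=5, dp[16]=6, dp[17]=6, dp[18]=6
Minimum coins for 18 = 6


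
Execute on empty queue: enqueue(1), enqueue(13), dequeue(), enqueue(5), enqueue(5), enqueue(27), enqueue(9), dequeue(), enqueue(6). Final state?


enqueue(1) -> [1]
enqueue(13) -> [1, 13]
dequeue() returns 1 -> [13]
enqueue(5) -> [13, 5]
enqueue(5) -> [13, 5, 5]
enqueue(27) -> [13, 5, 5, 27]
enqueue(9) -> [13, 5, 5, 27, 9]
dequeue() returns 13 -> [5, 5, 27, 9]
enqueue(6) -> [5, 5, 27, 9, 6]
Final queue (front to back): [5, 5, 27, 9, 6]


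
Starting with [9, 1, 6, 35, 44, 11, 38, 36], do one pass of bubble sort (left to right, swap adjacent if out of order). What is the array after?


After one pass: [1, 6, 9, 35, 11, 38, 36, 44]


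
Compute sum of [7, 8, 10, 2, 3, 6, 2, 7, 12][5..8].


Prefix sums: [0, 7, 15, 25, 27, 30, 36, 38, 45, 57]
Sum[5..8] = prefix[9] - prefix[5] = 57 - 30 = 27


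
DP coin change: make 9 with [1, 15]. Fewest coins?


dp[0]=0; dp[i]=1+min(dp[i-c] for c in coins)
...dp[4]=4, dp[5]=5, dp[6]=6, dp[7]=7, dp[8]=8, dp[9]=9
Minimum coins for 9 = 9


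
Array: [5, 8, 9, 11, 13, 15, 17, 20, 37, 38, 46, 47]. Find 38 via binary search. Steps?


Search for 38:
[0,11] mid=5 arr[5]=15
[6,11] mid=8 arr[8]=37
[9,11] mid=10 arr[10]=46
[9,9] mid=9 arr[9]=38
Total: 4 comparisons


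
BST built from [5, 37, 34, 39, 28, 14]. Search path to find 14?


BST root = 5
Search for 14: compare at each node
Path: [5, 37, 34, 28, 14]


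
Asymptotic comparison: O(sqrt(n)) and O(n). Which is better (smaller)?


sublinear grows slower than linear
O(sqrt(n)) is asymptotically smaller; O(n) grows faster


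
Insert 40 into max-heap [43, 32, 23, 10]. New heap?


Append 40: [43, 32, 23, 10, 40]
Bubble up: swap idx 4(40) with idx 1(32)
Result: [43, 40, 23, 10, 32]


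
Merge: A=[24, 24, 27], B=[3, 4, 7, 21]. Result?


Compare heads, take smaller each step.
Merged: [3, 4, 7, 21, 24, 24, 27]


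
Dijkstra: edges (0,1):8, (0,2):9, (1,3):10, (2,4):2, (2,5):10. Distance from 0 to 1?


Dijkstra from 0:
Distances: {0: 0, 1: 8, 2: 9, 3: 18, 4: 11, 5: 19}
Shortest distance to 1 = 8, path = [0, 1]


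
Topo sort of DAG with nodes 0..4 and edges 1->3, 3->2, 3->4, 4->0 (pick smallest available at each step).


Kahn's algorithm, process smallest node first
Order: [1, 3, 2, 4, 0]


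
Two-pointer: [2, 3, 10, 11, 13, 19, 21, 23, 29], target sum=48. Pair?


Two pointers: lo=0, hi=8
Found pair: (19, 29) summing to 48


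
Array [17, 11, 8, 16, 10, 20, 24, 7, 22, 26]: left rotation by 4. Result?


Left rotate by 4: [10, 20, 24, 7, 22, 26, 17, 11, 8, 16]


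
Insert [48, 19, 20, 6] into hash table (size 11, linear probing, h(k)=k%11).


Insertions: 48->slot 4; 19->slot 8; 20->slot 9; 6->slot 6
Table: [None, None, None, None, 48, None, 6, None, 19, 20, None]


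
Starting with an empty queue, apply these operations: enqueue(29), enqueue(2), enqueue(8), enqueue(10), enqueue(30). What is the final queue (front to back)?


enqueue(29) -> [29]
enqueue(2) -> [29, 2]
enqueue(8) -> [29, 2, 8]
enqueue(10) -> [29, 2, 8, 10]
enqueue(30) -> [29, 2, 8, 10, 30]
Final queue (front to back): [29, 2, 8, 10, 30]


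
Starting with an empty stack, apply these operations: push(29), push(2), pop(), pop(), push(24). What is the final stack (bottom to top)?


push(29) -> [29]
push(2) -> [29, 2]
pop() returns 2 -> [29]
pop() returns 29 -> []
push(24) -> [24]
Final stack (bottom to top): [24]


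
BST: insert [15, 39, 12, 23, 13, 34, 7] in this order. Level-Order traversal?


Root = 15; build tree by BST insertion.
Level-Order traversal: [15, 12, 39, 7, 13, 23, 34]


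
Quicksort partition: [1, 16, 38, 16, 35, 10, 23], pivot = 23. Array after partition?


Elements <= 23 go left of pivot.
Result: [1, 16, 16, 10, 23, 38, 35], pivot at index 4


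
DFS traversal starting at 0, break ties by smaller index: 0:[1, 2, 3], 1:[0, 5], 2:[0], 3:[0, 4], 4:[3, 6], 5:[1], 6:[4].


DFS stack-based: start with [0]
Visit order: [0, 1, 5, 2, 3, 4, 6]


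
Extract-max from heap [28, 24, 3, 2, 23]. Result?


Max = 28
Replace root with last, heapify down
Resulting heap: [24, 23, 3, 2]


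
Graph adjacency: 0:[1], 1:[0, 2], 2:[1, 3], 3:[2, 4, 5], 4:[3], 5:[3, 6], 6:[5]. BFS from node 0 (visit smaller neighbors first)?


BFS queue: start with [0]
Visit order: [0, 1, 2, 3, 4, 5, 6]


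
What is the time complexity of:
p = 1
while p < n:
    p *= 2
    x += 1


Per nesting level: O(log n) = O(log n)
Complexity: O(log n)


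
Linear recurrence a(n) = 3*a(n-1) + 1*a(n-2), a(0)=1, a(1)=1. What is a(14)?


Build bottom-up:
...a(12)=608761, a(13)=2010601, a(14)=3*2010601+1*608761=6640564


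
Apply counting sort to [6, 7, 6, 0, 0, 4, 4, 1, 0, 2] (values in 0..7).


Count array: [3, 1, 1, 0, 2, 0, 2, 1]
Reconstruct: [0, 0, 0, 1, 2, 4, 4, 6, 6, 7]


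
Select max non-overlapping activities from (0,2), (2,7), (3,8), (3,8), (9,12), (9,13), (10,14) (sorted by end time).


Greedy: pick earliest-ending, then skip overlaps.
Selected (3 activities): [(0, 2), (2, 7), (9, 12)]


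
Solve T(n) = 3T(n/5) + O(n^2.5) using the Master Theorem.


a=3, b=5, c=2.5. log_5(3)=0.683 < c=2.5. Case 3: O(n^c) = O(n^2.500)
Complexity: O(n^2.500)


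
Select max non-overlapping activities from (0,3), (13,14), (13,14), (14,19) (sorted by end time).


Greedy: pick earliest-ending, then skip overlaps.
Selected (3 activities): [(0, 3), (13, 14), (14, 19)]


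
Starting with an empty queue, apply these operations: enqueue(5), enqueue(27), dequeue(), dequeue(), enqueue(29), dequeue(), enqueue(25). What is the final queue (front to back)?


enqueue(5) -> [5]
enqueue(27) -> [5, 27]
dequeue() returns 5 -> [27]
dequeue() returns 27 -> []
enqueue(29) -> [29]
dequeue() returns 29 -> []
enqueue(25) -> [25]
Final queue (front to back): [25]


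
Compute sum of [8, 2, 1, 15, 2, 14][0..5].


Prefix sums: [0, 8, 10, 11, 26, 28, 42]
Sum[0..5] = prefix[6] - prefix[0] = 42 - 0 = 42


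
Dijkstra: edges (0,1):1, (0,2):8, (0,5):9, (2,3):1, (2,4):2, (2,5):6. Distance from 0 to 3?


Dijkstra from 0:
Distances: {0: 0, 1: 1, 2: 8, 3: 9, 4: 10, 5: 9}
Shortest distance to 3 = 9, path = [0, 2, 3]


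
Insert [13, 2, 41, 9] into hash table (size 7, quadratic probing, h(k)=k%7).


Insertions: 13->slot 6; 2->slot 2; 41->slot 0; 9->slot 3
Table: [41, None, 2, 9, None, None, 13]


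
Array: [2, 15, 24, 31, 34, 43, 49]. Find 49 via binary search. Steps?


Search for 49:
[0,6] mid=3 arr[3]=31
[4,6] mid=5 arr[5]=43
[6,6] mid=6 arr[6]=49
Total: 3 comparisons


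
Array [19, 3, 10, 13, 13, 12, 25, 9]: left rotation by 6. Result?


Left rotate by 6: [25, 9, 19, 3, 10, 13, 13, 12]


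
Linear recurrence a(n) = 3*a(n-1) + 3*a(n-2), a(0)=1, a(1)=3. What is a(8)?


Build bottom-up:
...a(6)=2457, a(7)=9315, a(8)=3*9315+3*2457=35316


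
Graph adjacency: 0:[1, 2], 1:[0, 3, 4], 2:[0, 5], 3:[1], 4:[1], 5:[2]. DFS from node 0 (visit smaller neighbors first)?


DFS stack-based: start with [0]
Visit order: [0, 1, 3, 4, 2, 5]


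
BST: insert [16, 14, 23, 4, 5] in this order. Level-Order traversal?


Root = 16; build tree by BST insertion.
Level-Order traversal: [16, 14, 23, 4, 5]


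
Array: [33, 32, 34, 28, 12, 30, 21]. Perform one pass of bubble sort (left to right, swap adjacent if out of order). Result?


After one pass: [32, 33, 28, 12, 30, 21, 34]


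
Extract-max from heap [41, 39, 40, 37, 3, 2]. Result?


Max = 41
Replace root with last, heapify down
Resulting heap: [40, 39, 2, 37, 3]


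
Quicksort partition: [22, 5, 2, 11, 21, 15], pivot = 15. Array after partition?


Elements <= 15 go left of pivot.
Result: [5, 2, 11, 15, 21, 22], pivot at index 3


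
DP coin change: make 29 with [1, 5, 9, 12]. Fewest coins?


dp[0]=0; dp[i]=1+min(dp[i-c] for c in coins)
...dp[24]=2, dp[25]=3, dp[26]=3, dp[27]=3, dp[28]=4, dp[29]=3
Minimum coins for 29 = 3


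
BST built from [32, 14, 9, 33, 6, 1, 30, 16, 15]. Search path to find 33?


BST root = 32
Search for 33: compare at each node
Path: [32, 33]


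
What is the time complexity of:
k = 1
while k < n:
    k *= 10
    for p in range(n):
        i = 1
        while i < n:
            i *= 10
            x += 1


Per nesting level: O(log n) * O(n) * O(log n) = O(n (log n)^2)
Complexity: O(n (log n)^2)


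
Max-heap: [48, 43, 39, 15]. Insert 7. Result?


Append 7: [48, 43, 39, 15, 7]
Bubble up: no swaps needed
Result: [48, 43, 39, 15, 7]


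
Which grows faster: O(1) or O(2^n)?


constant grows slower than exponential
O(1) is asymptotically smaller; O(2^n) grows faster


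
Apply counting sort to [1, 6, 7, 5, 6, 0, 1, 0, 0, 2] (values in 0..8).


Count array: [3, 2, 1, 0, 0, 1, 2, 1, 0]
Reconstruct: [0, 0, 0, 1, 1, 2, 5, 6, 6, 7]


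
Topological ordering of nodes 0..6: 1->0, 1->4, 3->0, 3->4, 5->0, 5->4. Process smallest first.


Kahn's algorithm, process smallest node first
Order: [1, 2, 3, 5, 0, 4, 6]


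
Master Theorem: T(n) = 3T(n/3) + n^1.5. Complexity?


a=3, b=3, c=1.5. log_3(3)=1 < c=1.5. Case 3: O(n^c) = O(n^1.500)
Complexity: O(n^1.500)


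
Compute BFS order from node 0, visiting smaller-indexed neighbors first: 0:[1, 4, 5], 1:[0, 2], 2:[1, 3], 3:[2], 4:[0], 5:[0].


BFS queue: start with [0]
Visit order: [0, 1, 4, 5, 2, 3]


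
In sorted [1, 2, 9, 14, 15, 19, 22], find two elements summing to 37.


Two pointers: lo=0, hi=6
Found pair: (15, 22) summing to 37


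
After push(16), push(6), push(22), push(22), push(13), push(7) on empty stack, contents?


push(16) -> [16]
push(6) -> [16, 6]
push(22) -> [16, 6, 22]
push(22) -> [16, 6, 22, 22]
push(13) -> [16, 6, 22, 22, 13]
push(7) -> [16, 6, 22, 22, 13, 7]
Final stack (bottom to top): [16, 6, 22, 22, 13, 7]


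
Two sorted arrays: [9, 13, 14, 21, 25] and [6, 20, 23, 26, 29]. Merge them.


Compare heads, take smaller each step.
Merged: [6, 9, 13, 14, 20, 21, 23, 25, 26, 29]


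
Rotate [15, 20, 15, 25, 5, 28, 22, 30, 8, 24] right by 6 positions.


Right rotate by 6: [5, 28, 22, 30, 8, 24, 15, 20, 15, 25]


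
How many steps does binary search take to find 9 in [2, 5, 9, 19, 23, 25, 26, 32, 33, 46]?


Search for 9:
[0,9] mid=4 arr[4]=23
[0,3] mid=1 arr[1]=5
[2,3] mid=2 arr[2]=9
Total: 3 comparisons


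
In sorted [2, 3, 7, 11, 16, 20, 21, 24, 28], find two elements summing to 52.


Two pointers: lo=0, hi=8
Found pair: (24, 28) summing to 52


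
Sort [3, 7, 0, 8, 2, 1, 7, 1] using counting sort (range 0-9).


Count array: [1, 2, 1, 1, 0, 0, 0, 2, 1, 0]
Reconstruct: [0, 1, 1, 2, 3, 7, 7, 8]


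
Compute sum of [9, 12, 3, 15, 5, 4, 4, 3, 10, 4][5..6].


Prefix sums: [0, 9, 21, 24, 39, 44, 48, 52, 55, 65, 69]
Sum[5..6] = prefix[7] - prefix[5] = 52 - 44 = 8


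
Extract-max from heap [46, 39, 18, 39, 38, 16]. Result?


Max = 46
Replace root with last, heapify down
Resulting heap: [39, 39, 18, 16, 38]


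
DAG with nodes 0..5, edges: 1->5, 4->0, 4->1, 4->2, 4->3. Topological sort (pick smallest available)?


Kahn's algorithm, process smallest node first
Order: [4, 0, 1, 2, 3, 5]


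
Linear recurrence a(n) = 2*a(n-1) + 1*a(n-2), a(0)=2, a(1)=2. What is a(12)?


Build bottom-up:
...a(10)=6726, a(11)=16238, a(12)=2*16238+1*6726=39202


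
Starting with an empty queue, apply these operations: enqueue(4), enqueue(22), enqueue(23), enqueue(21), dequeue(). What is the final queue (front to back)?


enqueue(4) -> [4]
enqueue(22) -> [4, 22]
enqueue(23) -> [4, 22, 23]
enqueue(21) -> [4, 22, 23, 21]
dequeue() returns 4 -> [22, 23, 21]
Final queue (front to back): [22, 23, 21]


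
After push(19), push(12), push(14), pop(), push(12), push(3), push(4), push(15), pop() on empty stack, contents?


push(19) -> [19]
push(12) -> [19, 12]
push(14) -> [19, 12, 14]
pop() returns 14 -> [19, 12]
push(12) -> [19, 12, 12]
push(3) -> [19, 12, 12, 3]
push(4) -> [19, 12, 12, 3, 4]
push(15) -> [19, 12, 12, 3, 4, 15]
pop() returns 15 -> [19, 12, 12, 3, 4]
Final stack (bottom to top): [19, 12, 12, 3, 4]


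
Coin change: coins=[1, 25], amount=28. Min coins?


dp[0]=0; dp[i]=1+min(dp[i-c] for c in coins)
...dp[23]=23, dp[24]=24, dp[25]=1, dp[26]=2, dp[27]=3, dp[28]=4
Minimum coins for 28 = 4


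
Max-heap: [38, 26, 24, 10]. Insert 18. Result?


Append 18: [38, 26, 24, 10, 18]
Bubble up: no swaps needed
Result: [38, 26, 24, 10, 18]


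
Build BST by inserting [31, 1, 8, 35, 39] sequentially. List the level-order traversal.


Root = 31; build tree by BST insertion.
Level-Order traversal: [31, 1, 35, 8, 39]


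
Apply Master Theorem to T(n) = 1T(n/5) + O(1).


a=1, b=5, c=0. log_5(1)=0 = c=0. Case 2: O(n^c log n) = O(log n)
Complexity: O(log n)


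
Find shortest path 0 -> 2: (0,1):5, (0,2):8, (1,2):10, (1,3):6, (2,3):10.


Dijkstra from 0:
Distances: {0: 0, 1: 5, 2: 8, 3: 11}
Shortest distance to 2 = 8, path = [0, 2]


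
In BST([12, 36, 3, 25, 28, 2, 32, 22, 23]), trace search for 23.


BST root = 12
Search for 23: compare at each node
Path: [12, 36, 25, 22, 23]


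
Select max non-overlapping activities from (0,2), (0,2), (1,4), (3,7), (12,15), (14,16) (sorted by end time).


Greedy: pick earliest-ending, then skip overlaps.
Selected (3 activities): [(0, 2), (3, 7), (12, 15)]


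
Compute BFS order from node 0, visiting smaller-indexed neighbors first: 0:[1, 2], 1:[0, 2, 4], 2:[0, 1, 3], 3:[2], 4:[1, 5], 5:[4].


BFS queue: start with [0]
Visit order: [0, 1, 2, 4, 3, 5]


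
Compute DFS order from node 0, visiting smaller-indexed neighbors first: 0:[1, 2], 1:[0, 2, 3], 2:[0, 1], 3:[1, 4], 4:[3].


DFS stack-based: start with [0]
Visit order: [0, 1, 2, 3, 4]


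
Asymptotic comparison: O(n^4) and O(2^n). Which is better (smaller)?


quartic grows slower than exponential
O(n^4) is asymptotically smaller; O(2^n) grows faster


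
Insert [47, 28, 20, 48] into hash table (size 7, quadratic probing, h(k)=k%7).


Insertions: 47->slot 5; 28->slot 0; 20->slot 6; 48->slot 3
Table: [28, None, None, 48, None, 47, 20]


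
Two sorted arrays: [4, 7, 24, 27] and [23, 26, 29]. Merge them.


Compare heads, take smaller each step.
Merged: [4, 7, 23, 24, 26, 27, 29]


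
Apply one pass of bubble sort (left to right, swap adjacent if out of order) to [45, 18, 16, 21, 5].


After one pass: [18, 16, 21, 5, 45]


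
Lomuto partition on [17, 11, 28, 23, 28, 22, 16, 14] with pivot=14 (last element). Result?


Elements <= 14 go left of pivot.
Result: [11, 14, 28, 23, 28, 22, 16, 17], pivot at index 1


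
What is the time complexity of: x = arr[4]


Analysis: constant-time operation, no loop
Complexity: O(1)


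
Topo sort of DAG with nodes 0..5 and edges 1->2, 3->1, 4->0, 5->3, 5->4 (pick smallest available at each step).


Kahn's algorithm, process smallest node first
Order: [5, 3, 1, 2, 4, 0]


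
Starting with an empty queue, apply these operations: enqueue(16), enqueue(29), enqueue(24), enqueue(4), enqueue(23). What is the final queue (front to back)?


enqueue(16) -> [16]
enqueue(29) -> [16, 29]
enqueue(24) -> [16, 29, 24]
enqueue(4) -> [16, 29, 24, 4]
enqueue(23) -> [16, 29, 24, 4, 23]
Final queue (front to back): [16, 29, 24, 4, 23]


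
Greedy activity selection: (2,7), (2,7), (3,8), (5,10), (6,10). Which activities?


Greedy: pick earliest-ending, then skip overlaps.
Selected (1 activities): [(2, 7)]


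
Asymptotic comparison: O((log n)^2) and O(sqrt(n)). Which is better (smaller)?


polylogarithmic grows slower than sublinear
O((log n)^2) is asymptotically smaller; O(sqrt(n)) grows faster


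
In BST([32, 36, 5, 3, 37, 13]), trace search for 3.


BST root = 32
Search for 3: compare at each node
Path: [32, 5, 3]


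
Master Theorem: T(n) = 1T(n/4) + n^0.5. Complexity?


a=1, b=4, c=0.5. log_4(1)=0 < c=0.5. Case 3: O(n^c) = O(sqrt(n))
Complexity: O(sqrt(n))


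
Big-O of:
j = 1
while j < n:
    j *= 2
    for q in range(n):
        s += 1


Per nesting level: O(log n) * O(n) = O(n log n)
Complexity: O(n log n)


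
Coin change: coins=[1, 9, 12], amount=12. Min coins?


dp[0]=0; dp[i]=1+min(dp[i-c] for c in coins)
...dp[7]=7, dp[8]=8, dp[9]=1, dp[10]=2, dp[11]=3, dp[12]=1
Minimum coins for 12 = 1


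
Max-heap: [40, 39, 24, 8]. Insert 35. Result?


Append 35: [40, 39, 24, 8, 35]
Bubble up: no swaps needed
Result: [40, 39, 24, 8, 35]
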